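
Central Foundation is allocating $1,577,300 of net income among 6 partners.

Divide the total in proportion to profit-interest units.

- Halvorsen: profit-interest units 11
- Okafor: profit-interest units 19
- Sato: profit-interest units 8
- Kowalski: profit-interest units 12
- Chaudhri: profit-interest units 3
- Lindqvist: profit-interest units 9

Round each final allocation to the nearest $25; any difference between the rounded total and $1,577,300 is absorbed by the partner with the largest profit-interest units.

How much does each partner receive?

Halvorsen: $279,850 | Okafor: $483,350 | Sato: $203,525 | Kowalski: $305,275 | Chaudhri: $76,325 | Lindqvist: $228,975

Total profit-interest units = 62.
Proportional shares: Halvorsen 11/62 × $1,577,300 = 279,843.55; Okafor 19/62 × $1,577,300 = 483,366.13; Sato 8/62 × $1,577,300 = 203,522.58; Kowalski 12/62 × $1,577,300 = 305,283.87; Chaudhri 3/62 × $1,577,300 = 76,320.97; Lindqvist 9/62 × $1,577,300 = 228,962.90.
At nearest $25: Halvorsen $279,850; Okafor $483,375; Sato $203,525; Kowalski $305,275; Chaudhri $76,325; Lindqvist $228,975. Sum = $1,577,325.
Difference $1,577,300 − $1,577,325 = −$25 applied to largest profit-interest units (Okafor): Okafor becomes $483,350.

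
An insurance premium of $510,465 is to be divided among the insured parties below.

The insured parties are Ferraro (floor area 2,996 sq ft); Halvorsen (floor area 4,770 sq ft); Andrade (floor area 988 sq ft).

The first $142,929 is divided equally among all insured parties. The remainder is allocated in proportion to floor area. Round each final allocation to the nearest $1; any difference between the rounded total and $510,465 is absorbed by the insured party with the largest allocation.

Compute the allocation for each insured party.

First tranche $142,929 split equally: $47,643 each.
Remainder $367,536 by floor area (total 8,754): Ferraro 125,786.82 → $125,787; Halvorsen 200,268.07 → $200,268; Andrade 41,481.10 → $41,481.
Totals: Ferraro $47,643 + $125,787 = $173,430; Halvorsen $47,643 + $200,268 = $247,911; Andrade $47,643 + $41,481 = $89,124.

Ferraro: $173,430 | Halvorsen: $247,911 | Andrade: $89,124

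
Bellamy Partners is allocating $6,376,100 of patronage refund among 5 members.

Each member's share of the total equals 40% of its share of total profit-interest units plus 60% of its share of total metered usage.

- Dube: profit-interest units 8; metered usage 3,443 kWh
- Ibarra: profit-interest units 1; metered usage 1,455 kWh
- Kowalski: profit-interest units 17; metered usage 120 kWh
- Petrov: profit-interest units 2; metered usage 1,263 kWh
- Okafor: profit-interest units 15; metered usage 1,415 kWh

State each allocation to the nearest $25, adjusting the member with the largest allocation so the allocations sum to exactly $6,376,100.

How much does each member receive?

Dube: $2,186,000; Ibarra: $782,600; Kowalski: $1,067,975; Petrov: $746,450; Okafor: $1,593,075

Totals — profit-interest units 43, metered usage 7,696.
Composite weights (40% profit-interest units + 60% metered usage): Dube 0.3428; Ibarra 0.1227; Kowalski 0.1675; Petrov 0.1171; Okafor 0.2499.
Raw shares: Dube 2,186,006.10; Ibarra 782,588.97; Kowalski 1,067,965.15; Petrov 746,458.87; Okafor 1,593,080.90.
At nearest $25: Dube $2,186,000; Ibarra $782,600; Kowalski $1,067,975; Petrov $746,450; Okafor $1,593,075. Sum = $6,376,100.
No rounding difference to absorb.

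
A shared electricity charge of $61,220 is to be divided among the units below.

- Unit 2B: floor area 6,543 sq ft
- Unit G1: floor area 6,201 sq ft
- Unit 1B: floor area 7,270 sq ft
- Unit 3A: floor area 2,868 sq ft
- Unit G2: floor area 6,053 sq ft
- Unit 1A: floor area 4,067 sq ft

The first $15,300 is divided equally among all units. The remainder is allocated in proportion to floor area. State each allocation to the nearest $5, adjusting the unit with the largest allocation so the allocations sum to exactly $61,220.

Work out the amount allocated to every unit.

Equal tier: $15,300 ÷ 6 = $2,550 apiece.
Remainder $45,920 by floor area (total 33,002): Unit 2B 9,104.13 → $9,105; Unit G1 8,628.26 → $8,630; Unit 1B 10,115.70 → $10,115; Unit 3A 3,990.62 → $3,990; Unit G2 8,422.33 → $8,420; Unit 1A 5,658.95 → $5,660.
Totals: Unit 2B $2,550 + $9,105 = $11,655; Unit G1 $2,550 + $8,630 = $11,180; Unit 1B $2,550 + $10,115 = $12,665; Unit 3A $2,550 + $3,990 = $6,540; Unit G2 $2,550 + $8,420 = $10,970; Unit 1A $2,550 + $5,660 = $8,210.

Unit 2B: $11,655 | Unit G1: $11,180 | Unit 1B: $12,665 | Unit 3A: $6,540 | Unit G2: $10,970 | Unit 1A: $8,210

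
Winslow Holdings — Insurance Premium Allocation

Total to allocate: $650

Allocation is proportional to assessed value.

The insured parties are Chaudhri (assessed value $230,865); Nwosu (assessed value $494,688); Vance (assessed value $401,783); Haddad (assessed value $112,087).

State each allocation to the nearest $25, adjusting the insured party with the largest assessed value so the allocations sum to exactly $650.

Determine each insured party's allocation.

Chaudhri: $125; Nwosu: $275; Vance: $200; Haddad: $50

Total assessed value = 1,239,423.
Pro-rata amounts: Chaudhri 230,865/1,239,423 × $650 = 121.07; Nwosu 494,688/1,239,423 × $650 = 259.43; Vance 401,783/1,239,423 × $650 = 210.71; Haddad 112,087/1,239,423 × $650 = 58.78.
After rounding ($25): Chaudhri $125; Nwosu $250; Vance $200; Haddad $50. Sum = $625.
Difference $650 − $625 = +$25 applied to largest assessed value (Nwosu): Nwosu becomes $275.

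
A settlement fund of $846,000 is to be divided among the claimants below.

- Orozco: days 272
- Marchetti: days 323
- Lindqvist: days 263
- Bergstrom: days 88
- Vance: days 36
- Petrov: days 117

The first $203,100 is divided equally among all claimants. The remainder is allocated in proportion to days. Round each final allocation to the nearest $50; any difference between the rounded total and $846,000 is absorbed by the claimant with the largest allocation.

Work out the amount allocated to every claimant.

First tranche $203,100 split equally: $33,850 each.
Remainder $642,900 by days (total 1,099): Orozco 159,116.29 → $159,100; Marchetti 188,950.59 → $188,950; Lindqvist 153,851.41 → $153,850; Bergstrom 51,478.80 → $51,500; Vance 21,059.51 → $21,050; Petrov 68,443.40 → $68,450.
Totals: Orozco $33,850 + $159,100 = $192,950; Marchetti $33,850 + $188,950 = $222,800; Lindqvist $33,850 + $153,850 = $187,700; Bergstrom $33,850 + $51,500 = $85,350; Vance $33,850 + $21,050 = $54,900; Petrov $33,850 + $68,450 = $102,300.

Orozco: $192,950 | Marchetti: $222,800 | Lindqvist: $187,700 | Bergstrom: $85,350 | Vance: $54,900 | Petrov: $102,300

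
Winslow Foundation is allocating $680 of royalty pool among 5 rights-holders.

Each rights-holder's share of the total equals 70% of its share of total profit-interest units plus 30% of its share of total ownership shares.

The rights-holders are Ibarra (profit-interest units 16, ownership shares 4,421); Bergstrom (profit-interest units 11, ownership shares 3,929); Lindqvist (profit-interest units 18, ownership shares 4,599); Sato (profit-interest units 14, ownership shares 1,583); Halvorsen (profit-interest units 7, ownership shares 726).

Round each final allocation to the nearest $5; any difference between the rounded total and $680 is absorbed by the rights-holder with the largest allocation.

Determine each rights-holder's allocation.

Ibarra: $175; Bergstrom: $130; Lindqvist: $195; Sato: $120; Halvorsen: $60

Totals — profit-interest units 66, ownership shares 15,258.
Combined weights (70% profit-interest units + 30% ownership shares): Ibarra 0.2566; Bergstrom 0.1939; Lindqvist 0.2813; Sato 0.1796; Halvorsen 0.0885.
Raw shares: Ibarra 174.50; Bergstrom 131.86; Lindqvist 191.31; Sato 122.13; Halvorsen 60.19.
At nearest $5: Ibarra $175; Bergstrom $130; Lindqvist $190; Sato $120; Halvorsen $60. Sum = $675.
Difference $680 − $675 = +$5 applied to largest allocation (Lindqvist): Lindqvist becomes $195.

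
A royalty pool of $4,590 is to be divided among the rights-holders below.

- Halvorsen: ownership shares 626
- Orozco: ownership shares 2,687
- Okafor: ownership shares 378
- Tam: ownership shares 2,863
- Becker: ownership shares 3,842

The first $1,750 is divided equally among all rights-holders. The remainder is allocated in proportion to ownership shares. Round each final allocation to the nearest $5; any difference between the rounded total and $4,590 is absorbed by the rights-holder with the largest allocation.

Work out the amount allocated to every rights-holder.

Halvorsen: $520 · Orozco: $1,085 · Okafor: $455 · Tam: $1,130 · Becker: $1,400

Equal tier: $1,750 ÷ 5 = $350 apiece.
Remainder $2,840 by ownership shares (total 10,396): Halvorsen 171.01 → $170; Orozco 734.04 → $735; Okafor 103.26 → $105; Tam 782.12 → $780; Becker 1,049.57 → $1,050.
Totals: Halvorsen $350 + $170 = $520; Orozco $350 + $735 = $1,085; Okafor $350 + $105 = $455; Tam $350 + $780 = $1,130; Becker $350 + $1,050 = $1,400.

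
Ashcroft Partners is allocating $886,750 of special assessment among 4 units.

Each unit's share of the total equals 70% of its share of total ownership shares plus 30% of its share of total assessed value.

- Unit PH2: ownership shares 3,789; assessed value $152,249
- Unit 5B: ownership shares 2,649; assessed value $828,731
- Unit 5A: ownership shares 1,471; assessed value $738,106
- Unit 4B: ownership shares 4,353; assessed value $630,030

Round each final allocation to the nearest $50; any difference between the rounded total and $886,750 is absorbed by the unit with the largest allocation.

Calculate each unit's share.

Totals — ownership shares 12,262, assessed value 2,349,116.
Composite weights (70% ownership shares + 30% assessed value): Unit PH2 0.2357; Unit 5B 0.2571; Unit 5A 0.1782; Unit 4B 0.3290.
Proportional shares: Unit PH2 209,047.55; Unit 5B 227,946.67; Unit 5A 158,051.34; Unit 4B 291,704.44.
At nearest $50: Unit PH2 $209,050; Unit 5B $227,950; Unit 5A $158,050; Unit 4B $291,700. Sum = $886,750.
No rounding difference to absorb.

Unit PH2: $209,050 · Unit 5B: $227,950 · Unit 5A: $158,050 · Unit 4B: $291,700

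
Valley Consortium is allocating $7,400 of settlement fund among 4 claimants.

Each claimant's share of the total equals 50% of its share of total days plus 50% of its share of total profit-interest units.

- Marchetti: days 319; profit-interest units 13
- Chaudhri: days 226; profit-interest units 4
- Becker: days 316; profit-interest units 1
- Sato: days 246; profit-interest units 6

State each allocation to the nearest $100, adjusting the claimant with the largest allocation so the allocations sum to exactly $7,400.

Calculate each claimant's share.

Marchetti: $3,100; Chaudhri: $1,400; Becker: $1,200; Sato: $1,700

Days total 1,107; profit-interest units total 24.
Blended shares (50% days + 50% profit-interest units): Marchetti 0.4149; Chaudhri 0.1854; Becker 0.1636; Sato 0.2361.
Raw shares: Marchetti 3,070.38; Chaudhri 1,372.04; Becker 1,210.35; Sato 1,747.22.
After rounding ($100): Marchetti $3,100; Chaudhri $1,400; Becker $1,200; Sato $1,700. Sum = $7,400.
Rounded total matches; no reconciliation needed.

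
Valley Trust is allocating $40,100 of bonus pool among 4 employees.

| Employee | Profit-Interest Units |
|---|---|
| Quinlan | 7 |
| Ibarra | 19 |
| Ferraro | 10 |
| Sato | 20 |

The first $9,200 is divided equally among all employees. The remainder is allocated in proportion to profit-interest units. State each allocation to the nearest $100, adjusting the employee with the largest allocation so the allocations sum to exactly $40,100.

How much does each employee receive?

Quinlan: $6,200 | Ibarra: $12,800 | Ferraro: $7,800 | Sato: $13,300

$9,200 shared equally gives $2,300 per employee.
Remainder $30,900 by profit-interest units (total 56): Quinlan 3,862.50 → $3,900; Ibarra 10,483.93 → $10,500; Ferraro 5,517.86 → $5,500; Sato 11,035.71 → $11,000.
Totals: Quinlan $2,300 + $3,900 = $6,200; Ibarra $2,300 + $10,500 = $12,800; Ferraro $2,300 + $5,500 = $7,800; Sato $2,300 + $11,000 = $13,300.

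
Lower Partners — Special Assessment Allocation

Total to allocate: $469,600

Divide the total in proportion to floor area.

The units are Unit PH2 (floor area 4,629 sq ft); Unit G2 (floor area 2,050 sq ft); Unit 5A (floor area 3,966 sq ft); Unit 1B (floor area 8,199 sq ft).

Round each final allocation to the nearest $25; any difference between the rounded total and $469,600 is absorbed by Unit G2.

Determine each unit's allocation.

Unit PH2: $115,350 | Unit G2: $51,100 | Unit 5A: $98,825 | Unit 1B: $204,325

Combined floor area = 18,844.
Proportional shares: Unit PH2 4,629/18,844 × $469,600 = 115,356.53; Unit G2 2,050/18,844 × $469,600 = 51,086.82; Unit 5A 3,966/18,844 × $469,600 = 98,834.30; Unit 1B 8,199/18,844 × $469,600 = 204,322.35.
After rounding ($25): Unit PH2 $115,350; Unit G2 $51,075; Unit 5A $98,825; Unit 1B $204,325. Sum = $469,575.
Difference $469,600 − $469,575 = +$25 applied to Unit G2: Unit G2 becomes $51,100.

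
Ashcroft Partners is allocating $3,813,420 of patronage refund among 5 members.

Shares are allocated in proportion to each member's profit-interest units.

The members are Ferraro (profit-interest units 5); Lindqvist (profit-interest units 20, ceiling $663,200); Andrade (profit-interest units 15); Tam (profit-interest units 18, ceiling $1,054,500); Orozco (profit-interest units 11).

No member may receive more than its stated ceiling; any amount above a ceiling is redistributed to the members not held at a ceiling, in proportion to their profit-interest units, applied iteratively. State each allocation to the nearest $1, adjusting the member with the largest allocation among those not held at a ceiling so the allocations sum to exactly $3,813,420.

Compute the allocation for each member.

Sum of profit-interest units: 69.
Unconstrained shares: Ferraro 276,334.78; Lindqvist 1,105,339.13; Andrade 829,004.35; Tam 994,805.22; Orozco 607,936.52.
Held at cap: Lindqvist ($663,200); residual $3,150,220 reallocated over remaining profit-interest units 49.
Held at cap: Tam ($1,054,500); residual $2,095,720 reallocated over remaining profit-interest units 31.
Shares after redistribution: Ferraro 338,019.35 → $338,019; Andrade 1,014,058.06 → $1,014,058; Orozco 743,642.58 → $743,643.

Ferraro: $338,019 | Lindqvist: $663,200 | Andrade: $1,014,058 | Tam: $1,054,500 | Orozco: $743,643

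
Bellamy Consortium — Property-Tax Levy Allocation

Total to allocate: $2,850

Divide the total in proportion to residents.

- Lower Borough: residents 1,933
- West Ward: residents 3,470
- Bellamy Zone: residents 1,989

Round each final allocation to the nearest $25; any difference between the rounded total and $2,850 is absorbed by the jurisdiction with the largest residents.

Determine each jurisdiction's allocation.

Combined residents = 7,392.
Unrounded shares: Lower Borough 1,933/7,392 × $2,850 = 745.27; West Ward 3,470/7,392 × $2,850 = 1,337.87; Bellamy Zone 1,989/7,392 × $2,850 = 766.86.
At nearest $25: Lower Borough $750; West Ward $1,350; Bellamy Zone $775. Sum = $2,875.
Difference $2,850 − $2,875 = −$25 applied to largest residents (West Ward): West Ward becomes $1,325.

Lower Borough: $750 | West Ward: $1,325 | Bellamy Zone: $775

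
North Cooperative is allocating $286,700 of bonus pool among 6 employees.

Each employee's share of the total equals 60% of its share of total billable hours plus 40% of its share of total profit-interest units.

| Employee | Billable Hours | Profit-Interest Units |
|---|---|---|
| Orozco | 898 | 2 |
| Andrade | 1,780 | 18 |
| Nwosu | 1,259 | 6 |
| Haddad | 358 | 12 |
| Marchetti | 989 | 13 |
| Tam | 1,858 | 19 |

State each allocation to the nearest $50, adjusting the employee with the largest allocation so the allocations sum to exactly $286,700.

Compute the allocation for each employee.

Orozco: $24,900 | Andrade: $72,350 | Nwosu: $40,150 | Haddad: $28,300 | Marchetti: $45,100 | Tam: $75,900

Billable hours total 7,142; profit-interest units total 70.
Combined weights (60% billable hours + 40% profit-interest units): Orozco 0.0869; Andrade 0.2524; Nwosu 0.1401; Haddad 0.0986; Marchetti 0.1574; Tam 0.2647.
Pro-rata amounts: Orozco 24,905.52; Andrade 72,361.67; Nwosu 40,153.60; Haddad 28,282.11; Marchetti 45,118.46; Tam 75,878.64.
After rounding ($50): Orozco $24,900; Andrade $72,350; Nwosu $40,150; Haddad $28,300; Marchetti $45,100; Tam $75,900. Sum = $286,700.
Sum already equals the total — no adjustment.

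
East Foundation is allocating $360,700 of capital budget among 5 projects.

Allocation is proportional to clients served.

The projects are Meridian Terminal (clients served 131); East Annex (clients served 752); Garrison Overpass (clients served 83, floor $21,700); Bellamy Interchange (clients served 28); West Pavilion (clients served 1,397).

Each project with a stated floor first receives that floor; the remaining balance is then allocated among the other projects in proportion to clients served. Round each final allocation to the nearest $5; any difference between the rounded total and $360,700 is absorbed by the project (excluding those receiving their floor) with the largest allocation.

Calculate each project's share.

Guaranteed amounts: Garrison Overpass $21,700. Balance $339,000.
Balance split over remaining clients served 2,308: Meridian Terminal 19,241.33 → $19,240; East Annex 110,454.07 → $110,455; Bellamy Interchange 4,112.65 → $4,115; West Pavilion 205,191.94 → $205,190.

Meridian Terminal: $19,240 | East Annex: $110,455 | Garrison Overpass: $21,700 | Bellamy Interchange: $4,115 | West Pavilion: $205,190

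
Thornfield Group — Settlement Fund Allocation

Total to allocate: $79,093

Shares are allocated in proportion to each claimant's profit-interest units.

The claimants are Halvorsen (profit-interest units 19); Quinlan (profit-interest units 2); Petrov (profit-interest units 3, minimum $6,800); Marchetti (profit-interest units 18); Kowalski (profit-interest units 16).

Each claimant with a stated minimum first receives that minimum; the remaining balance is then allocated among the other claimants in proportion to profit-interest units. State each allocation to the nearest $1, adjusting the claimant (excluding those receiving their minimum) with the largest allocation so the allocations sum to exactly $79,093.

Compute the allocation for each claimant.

Halvorsen: $24,973 | Quinlan: $2,629 | Petrov: $6,800 | Marchetti: $23,660 | Kowalski: $21,031

Minimums first: Petrov $6,800. Balance $72,293.
Balance split over remaining profit-interest units 55: Halvorsen 24,973.95 → $24,974; Quinlan 2,628.84 → $2,629; Marchetti 23,659.53 → $23,660; Kowalski 21,030.69 → $21,031.
Rounding difference −$1 applied to Halvorsen → $24,973.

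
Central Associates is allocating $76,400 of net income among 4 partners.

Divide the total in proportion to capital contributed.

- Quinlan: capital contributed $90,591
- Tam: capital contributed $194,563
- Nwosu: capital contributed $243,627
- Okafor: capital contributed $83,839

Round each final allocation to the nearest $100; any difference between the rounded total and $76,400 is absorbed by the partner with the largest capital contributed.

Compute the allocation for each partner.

Quinlan: $11,300; Tam: $24,300; Nwosu: $30,300; Okafor: $10,500

Sum of capital contributed: 612,620.
Raw shares: Quinlan 90,591/612,620 × $76,400 = 11,297.63; Tam 194,563/612,620 × $76,400 = 24,264.00; Nwosu 243,627/612,620 × $76,400 = 30,382.79; Okafor 83,839/612,620 × $76,400 = 10,455.58.
After rounding ($100): Quinlan $11,300; Tam $24,300; Nwosu $30,400; Okafor $10,500. Sum = $76,500.
Difference $76,400 − $76,500 = −$100 applied to largest capital contributed (Nwosu): Nwosu becomes $30,300.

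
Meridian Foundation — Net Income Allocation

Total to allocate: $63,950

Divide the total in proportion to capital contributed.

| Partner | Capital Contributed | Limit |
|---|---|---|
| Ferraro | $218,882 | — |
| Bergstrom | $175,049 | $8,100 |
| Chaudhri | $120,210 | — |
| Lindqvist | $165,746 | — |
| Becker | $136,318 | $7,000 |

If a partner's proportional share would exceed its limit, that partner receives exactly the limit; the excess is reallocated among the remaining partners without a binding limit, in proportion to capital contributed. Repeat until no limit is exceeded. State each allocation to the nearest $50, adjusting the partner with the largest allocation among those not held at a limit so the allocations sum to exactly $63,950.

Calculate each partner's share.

Sum of capital contributed: 816,205.
Proportional shares (ignoring caps): Ferraro 17,149.50; Bergstrom 13,715.16; Chaudhri 9,418.50; Lindqvist 12,986.27; Becker 10,680.57.
Cap binds for Bergstrom ($8,100), Becker ($7,000); residual $48,850 reallocated over remaining capital contributed 504,838.
Shares after redistribution: Ferraro 21,179.84 → $21,200; Chaudhri 11,631.97 → $11,650; Lindqvist 16,038.20 → $16,050.
Rounding difference −$50 applied to Ferraro → $21,150.

Ferraro: $21,150 | Bergstrom: $8,100 | Chaudhri: $11,650 | Lindqvist: $16,050 | Becker: $7,000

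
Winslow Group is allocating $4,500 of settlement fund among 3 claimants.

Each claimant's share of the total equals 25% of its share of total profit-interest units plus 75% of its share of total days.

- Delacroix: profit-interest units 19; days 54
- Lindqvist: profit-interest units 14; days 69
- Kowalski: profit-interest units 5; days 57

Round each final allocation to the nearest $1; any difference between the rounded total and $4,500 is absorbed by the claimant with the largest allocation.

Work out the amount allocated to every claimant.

Delacroix: $1,575 · Lindqvist: $1,708 · Kowalski: $1,217

Profit-interest units total 38; days total 180.
Blended shares (25% profit-interest units + 75% days): Delacroix 0.3500; Lindqvist 0.3796; Kowalski 0.2704.
Raw shares: Delacroix 1,575.00; Lindqvist 1,708.22; Kowalski 1,216.78.
At nearest $1: Delacroix $1,575; Lindqvist $1,708; Kowalski $1,217. Sum = $4,500.
No rounding difference to absorb.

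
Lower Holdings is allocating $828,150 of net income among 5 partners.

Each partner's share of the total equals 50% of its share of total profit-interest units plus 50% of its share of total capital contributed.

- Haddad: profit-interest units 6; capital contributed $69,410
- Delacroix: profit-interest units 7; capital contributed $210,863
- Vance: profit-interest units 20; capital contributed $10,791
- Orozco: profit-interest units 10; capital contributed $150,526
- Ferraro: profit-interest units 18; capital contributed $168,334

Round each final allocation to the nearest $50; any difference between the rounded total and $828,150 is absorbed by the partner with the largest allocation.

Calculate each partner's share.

Totals — profit-interest units 61, capital contributed 609,924.
Combined weights (50% profit-interest units + 50% capital contributed): Haddad 0.1061; Delacroix 0.2302; Vance 0.1728; Orozco 0.2054; Ferraro 0.2855.
Unrounded shares: Haddad 87,850.86; Delacroix 190,670.86; Vance 143,088.26; Orozco 170,072.66; Ferraro 236,467.35.
At nearest $50: Haddad $87,850; Delacroix $190,650; Vance $143,100; Orozco $170,050; Ferraro $236,450. Sum = $828,100.
Difference $828,150 − $828,100 = +$50 applied to largest allocation (Ferraro): Ferraro becomes $236,500.

Haddad: $87,850 | Delacroix: $190,650 | Vance: $143,100 | Orozco: $170,050 | Ferraro: $236,500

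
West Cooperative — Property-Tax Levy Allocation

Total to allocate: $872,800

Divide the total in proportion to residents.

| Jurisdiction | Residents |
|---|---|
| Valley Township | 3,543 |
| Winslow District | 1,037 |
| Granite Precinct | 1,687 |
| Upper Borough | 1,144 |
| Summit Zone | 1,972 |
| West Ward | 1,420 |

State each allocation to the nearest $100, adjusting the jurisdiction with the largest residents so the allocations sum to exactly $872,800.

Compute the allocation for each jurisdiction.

Combined residents = 3,543 + 1,037 + 1,687 + 1,144 + 1,972 + 1,420 = 10,803.
Unrounded shares: Valley Township 286,247.38; Winslow District 83,781.69; Granite Precinct 136,296.73; Upper Borough 92,426.47; Summit Zone 159,322.56; West Ward 114,725.17.
Rounded to nearest $100: Valley Township $286,200; Winslow District $83,800; Granite Precinct $136,300; Upper Borough $92,400; Summit Zone $159,300; West Ward $114,700. Sum = $872,700.
Difference $872,800 − $872,700 = +$100 applied to largest residents (Valley Township): Valley Township becomes $286,300.

Valley Township: $286,300 · Winslow District: $83,800 · Granite Precinct: $136,300 · Upper Borough: $92,400 · Summit Zone: $159,300 · West Ward: $114,700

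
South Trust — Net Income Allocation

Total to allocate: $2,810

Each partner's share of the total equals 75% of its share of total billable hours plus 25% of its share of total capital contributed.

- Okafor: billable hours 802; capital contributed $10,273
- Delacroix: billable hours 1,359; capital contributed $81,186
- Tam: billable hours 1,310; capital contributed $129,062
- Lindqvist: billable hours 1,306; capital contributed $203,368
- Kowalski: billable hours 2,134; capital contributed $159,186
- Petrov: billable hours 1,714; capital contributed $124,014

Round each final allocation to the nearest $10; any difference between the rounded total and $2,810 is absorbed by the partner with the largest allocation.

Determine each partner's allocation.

Totals — billable hours 8,625, capital contributed 707,089.
Blended shares (75% billable hours + 25% capital contributed): Okafor 0.0734; Delacroix 0.1469; Tam 0.1595; Lindqvist 0.1855; Kowalski 0.2418; Petrov 0.1929.
Unrounded shares: Okafor 206.17; Delacroix 412.73; Tam 448.32; Lindqvist 521.17; Kowalski 679.59; Petrov 542.02.
After rounding ($10): Okafor $210; Delacroix $410; Tam $450; Lindqvist $520; Kowalski $680; Petrov $540. Sum = $2,810.
Sum already equals the total — no adjustment.

Okafor: $210 · Delacroix: $410 · Tam: $450 · Lindqvist: $520 · Kowalski: $680 · Petrov: $540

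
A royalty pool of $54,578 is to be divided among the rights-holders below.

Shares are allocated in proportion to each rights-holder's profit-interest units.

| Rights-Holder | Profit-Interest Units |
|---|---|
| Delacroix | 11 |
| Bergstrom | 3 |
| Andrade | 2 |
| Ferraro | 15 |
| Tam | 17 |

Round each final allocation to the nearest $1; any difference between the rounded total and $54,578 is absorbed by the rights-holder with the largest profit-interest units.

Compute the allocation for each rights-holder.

Delacroix: $12,507 · Bergstrom: $3,411 · Andrade: $2,274 · Ferraro: $17,056 · Tam: $19,330

Combined profit-interest units = 11 + 3 + 2 + 15 + 17 = 48.
Raw shares: Delacroix 12,507.46; Bergstrom 3,411.12; Andrade 2,274.08; Ferraro 17,055.62; Tam 19,329.71.
Rounded to nearest $1: Delacroix $12,507; Bergstrom $3,411; Andrade $2,274; Ferraro $17,056; Tam $19,330. Sum = $54,578.
Sum already equals the total — no adjustment.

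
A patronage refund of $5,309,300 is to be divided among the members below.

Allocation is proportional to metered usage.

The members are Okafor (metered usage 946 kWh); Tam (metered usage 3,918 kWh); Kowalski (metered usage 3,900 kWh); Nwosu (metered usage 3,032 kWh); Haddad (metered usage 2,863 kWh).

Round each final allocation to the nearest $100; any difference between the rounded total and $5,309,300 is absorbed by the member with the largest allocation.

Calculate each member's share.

Metered usage total: 14,659.
Pro-rata amounts: Okafor 946/14,659 × $5,309,300 = 342,628.95; Tam 3,918/14,659 × $5,309,300 = 1,419,048.87; Kowalski 3,900/14,659 × $5,309,300 = 1,412,529.50; Nwosu 3,032/14,659 × $5,309,300 = 1,098,151.14; Haddad 2,863/14,659 × $5,309,300 = 1,036,941.53.
At nearest $100: Okafor $342,600; Tam $1,419,000; Kowalski $1,412,500; Nwosu $1,098,200; Haddad $1,036,900. Sum = $5,309,200.
Difference $5,309,300 − $5,309,200 = +$100 applied to largest allocation (Tam): Tam becomes $1,419,100.

Okafor: $342,600 · Tam: $1,419,100 · Kowalski: $1,412,500 · Nwosu: $1,098,200 · Haddad: $1,036,900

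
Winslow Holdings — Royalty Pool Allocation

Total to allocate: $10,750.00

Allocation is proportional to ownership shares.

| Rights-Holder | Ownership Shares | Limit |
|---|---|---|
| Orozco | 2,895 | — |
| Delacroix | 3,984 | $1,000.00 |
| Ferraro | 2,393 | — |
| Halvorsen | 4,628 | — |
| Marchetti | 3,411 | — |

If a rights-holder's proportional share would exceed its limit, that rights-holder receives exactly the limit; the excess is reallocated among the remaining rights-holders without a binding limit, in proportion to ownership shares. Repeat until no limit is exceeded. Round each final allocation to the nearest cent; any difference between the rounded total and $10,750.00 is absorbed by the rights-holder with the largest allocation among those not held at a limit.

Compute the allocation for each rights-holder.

Sum of ownership shares: 17,311.
Proportional shares (ignoring caps): Orozco 1,797.7731; Delacroix 2,474.0339; Ferraro 1,486.0349; Halvorsen 2,873.9530; Marchetti 2,118.2052.
Held at cap: Delacroix ($1,000.00); residual $9,750.00 reallocated over remaining ownership shares 13,327.
Remaining shares: Orozco 2,117.9748 → $2,117.97; Ferraro 1,750.7128 → $1,750.71; Halvorsen 3,385.8333 → $3,385.83; Marchetti 2,495.4791 → $2,495.48.
Rounding difference +$0.01 applied to Halvorsen → $3,385.84.

Orozco: $2,117.97 | Delacroix: $1,000.00 | Ferraro: $1,750.71 | Halvorsen: $3,385.84 | Marchetti: $2,495.48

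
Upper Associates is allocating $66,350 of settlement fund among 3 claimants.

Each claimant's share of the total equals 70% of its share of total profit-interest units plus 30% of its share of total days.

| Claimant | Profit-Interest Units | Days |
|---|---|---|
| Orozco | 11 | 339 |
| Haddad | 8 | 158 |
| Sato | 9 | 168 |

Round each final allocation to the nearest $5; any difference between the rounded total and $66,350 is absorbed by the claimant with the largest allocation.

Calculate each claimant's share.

Profit-interest units total 28; days total 665.
Combined weights (70% profit-interest units + 30% days): Orozco 0.4279; Haddad 0.2713; Sato 0.3008.
Pro-rata amounts: Orozco 28,393.31; Haddad 17,999.31; Sato 19,957.38.
At nearest $5: Orozco $28,395; Haddad $18,000; Sato $19,955. Sum = $66,350.
Rounded total matches; no reconciliation needed.

Orozco: $28,395 | Haddad: $18,000 | Sato: $19,955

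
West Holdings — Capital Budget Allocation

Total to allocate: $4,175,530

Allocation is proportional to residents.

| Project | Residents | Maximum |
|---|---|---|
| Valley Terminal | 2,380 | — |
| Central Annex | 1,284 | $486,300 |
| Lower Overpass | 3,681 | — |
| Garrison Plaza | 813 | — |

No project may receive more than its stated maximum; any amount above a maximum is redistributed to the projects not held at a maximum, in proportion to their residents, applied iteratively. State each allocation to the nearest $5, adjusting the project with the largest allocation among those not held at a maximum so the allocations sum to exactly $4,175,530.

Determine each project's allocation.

Combined residents = 8,158.
Unconstrained shares: Valley Terminal 1,218,161.49; Central Annex 657,193.00; Lower Overpass 1,884,055.64; Garrison Plaza 416,119.87.
Cap binds for Central Annex ($486,300); balance $3,689,230 reallocated over remaining residents 6,874.
Redistributed shares: Valley Terminal 1,277,330.14 → $1,277,330; Lower Overpass 1,975,568.17 → $1,975,570; Garrison Plaza 436,331.68 → $436,330.

Valley Terminal: $1,277,330; Central Annex: $486,300; Lower Overpass: $1,975,570; Garrison Plaza: $436,330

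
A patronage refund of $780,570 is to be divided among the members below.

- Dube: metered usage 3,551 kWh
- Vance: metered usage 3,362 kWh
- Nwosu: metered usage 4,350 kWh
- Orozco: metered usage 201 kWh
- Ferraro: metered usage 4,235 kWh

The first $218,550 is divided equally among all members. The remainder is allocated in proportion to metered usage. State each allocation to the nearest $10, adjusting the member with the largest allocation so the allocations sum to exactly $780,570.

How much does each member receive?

First tranche $218,550 split equally: $43,710 each.
Remainder $562,020 by metered usage (total 15,699): Dube 127,124.85 → $127,120; Vance 120,358.70 → $120,360; Nwosu 155,728.84 → $155,730; Orozco 7,195.75 → $7,200; Ferraro 151,611.87 → $151,610.
Totals: Dube $43,710 + $127,120 = $170,830; Vance $43,710 + $120,360 = $164,070; Nwosu $43,710 + $155,730 = $199,440; Orozco $43,710 + $7,200 = $50,910; Ferraro $43,710 + $151,610 = $195,320.

Dube: $170,830 | Vance: $164,070 | Nwosu: $199,440 | Orozco: $50,910 | Ferraro: $195,320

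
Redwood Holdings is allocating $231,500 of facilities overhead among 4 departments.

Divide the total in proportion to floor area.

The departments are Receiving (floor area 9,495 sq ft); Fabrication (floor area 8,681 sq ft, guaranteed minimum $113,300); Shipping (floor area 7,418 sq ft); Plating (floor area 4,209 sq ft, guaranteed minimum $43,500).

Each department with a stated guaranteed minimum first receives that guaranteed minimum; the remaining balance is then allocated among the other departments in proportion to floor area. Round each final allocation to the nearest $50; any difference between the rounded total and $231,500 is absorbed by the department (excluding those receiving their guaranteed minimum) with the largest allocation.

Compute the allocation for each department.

Receiving: $41,950 · Fabrication: $113,300 · Shipping: $32,750 · Plating: $43,500

Fund the minimums — Fabrication $113,300; Plating $43,500. Residual $74,700.
Residual split over remaining floor area 16,913: Receiving 41,936.76 → $41,950; Shipping 32,763.24 → $32,750.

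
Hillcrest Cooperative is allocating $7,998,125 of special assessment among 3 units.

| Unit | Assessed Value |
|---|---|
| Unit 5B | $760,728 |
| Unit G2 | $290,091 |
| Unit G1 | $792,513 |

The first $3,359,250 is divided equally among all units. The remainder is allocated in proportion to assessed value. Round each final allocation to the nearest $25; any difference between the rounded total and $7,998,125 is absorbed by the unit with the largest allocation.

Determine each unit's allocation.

$3,359,250 shared equally gives $1,119,750 per unit.
Remainder $4,638,875 by assessed value (total 1,843,332): Unit 5B 1,914,425.67 → $1,914,425; Unit G2 730,034.46 → $730,025; Unit G1 1,994,414.87 → $1,994,425.
Totals: Unit 5B $1,119,750 + $1,914,425 = $3,034,175; Unit G2 $1,119,750 + $730,025 = $1,849,775; Unit G1 $1,119,750 + $1,994,425 = $3,114,175.

Unit 5B: $3,034,175 | Unit G2: $1,849,775 | Unit G1: $3,114,175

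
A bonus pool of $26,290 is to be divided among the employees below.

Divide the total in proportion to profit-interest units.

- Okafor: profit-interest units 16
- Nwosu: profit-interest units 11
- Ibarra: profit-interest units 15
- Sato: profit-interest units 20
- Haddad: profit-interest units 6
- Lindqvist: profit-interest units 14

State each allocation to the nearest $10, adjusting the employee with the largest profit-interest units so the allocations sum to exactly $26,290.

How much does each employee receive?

Combined profit-interest units = 16 + 11 + 15 + 20 + 6 + 14 = 82.
Proportional shares: Okafor 5,129.76; Nwosu 3,526.71; Ibarra 4,809.15; Sato 6,412.20; Haddad 1,923.66; Lindqvist 4,488.54.
At nearest $10: Okafor $5,130; Nwosu $3,530; Ibarra $4,810; Sato $6,410; Haddad $1,920; Lindqvist $4,490. Sum = $26,290.
No rounding difference to absorb.

Okafor: $5,130 · Nwosu: $3,530 · Ibarra: $4,810 · Sato: $6,410 · Haddad: $1,920 · Lindqvist: $4,490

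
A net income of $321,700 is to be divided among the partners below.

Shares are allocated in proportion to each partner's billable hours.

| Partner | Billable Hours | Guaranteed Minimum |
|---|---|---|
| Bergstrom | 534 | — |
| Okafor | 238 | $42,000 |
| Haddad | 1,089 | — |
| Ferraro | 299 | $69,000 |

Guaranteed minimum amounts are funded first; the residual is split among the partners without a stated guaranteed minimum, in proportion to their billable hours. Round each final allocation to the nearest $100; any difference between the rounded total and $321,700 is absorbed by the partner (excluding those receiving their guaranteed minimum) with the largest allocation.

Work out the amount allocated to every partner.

Bergstrom: $69,300; Okafor: $42,000; Haddad: $141,400; Ferraro: $69,000

Guaranteed amounts: Okafor $42,000; Ferraro $69,000. Remaining pool $210,700.
Remaining pool split over remaining billable hours 1,623: Bergstrom 69,324.58 → $69,300; Haddad 141,375.42 → $141,400.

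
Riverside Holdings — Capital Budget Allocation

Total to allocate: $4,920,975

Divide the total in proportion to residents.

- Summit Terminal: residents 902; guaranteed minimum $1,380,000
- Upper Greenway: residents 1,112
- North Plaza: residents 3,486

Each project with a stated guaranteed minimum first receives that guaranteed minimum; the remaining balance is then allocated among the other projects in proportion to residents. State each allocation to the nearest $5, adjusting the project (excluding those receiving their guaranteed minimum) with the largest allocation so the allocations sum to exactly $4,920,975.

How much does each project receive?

Guaranteed amounts: Summit Terminal $1,380,000. Balance $3,540,975.
Balance split over remaining residents 4,598: Upper Greenway 856,364.55 → $856,365; North Plaza 2,684,610.45 → $2,684,610.

Summit Terminal: $1,380,000 · Upper Greenway: $856,365 · North Plaza: $2,684,610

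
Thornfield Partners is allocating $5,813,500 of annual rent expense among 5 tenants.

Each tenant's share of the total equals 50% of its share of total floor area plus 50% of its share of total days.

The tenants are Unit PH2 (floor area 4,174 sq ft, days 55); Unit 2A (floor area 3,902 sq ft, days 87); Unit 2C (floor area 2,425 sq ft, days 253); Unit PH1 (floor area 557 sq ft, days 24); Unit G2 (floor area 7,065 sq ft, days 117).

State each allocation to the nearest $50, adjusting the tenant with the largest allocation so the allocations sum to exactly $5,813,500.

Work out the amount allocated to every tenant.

Unit PH2: $967,750 | Unit 2A: $1,097,650 | Unit 2C: $1,761,000 | Unit PH1: $219,500 | Unit G2: $1,767,600

Totals — floor area 18,123, days 536.
Combined weights (50% floor area + 50% days): Unit PH2 0.1665; Unit 2A 0.1888; Unit 2C 0.3029; Unit PH1 0.0378; Unit G2 0.3041.
Pro-rata amounts: Unit PH2 967,735.59; Unit 2A 1,097,646.79; Unit 2C 1,760,975.41; Unit PH1 219,490.28; Unit G2 1,767,651.94.
After rounding ($50): Unit PH2 $967,750; Unit 2A $1,097,650; Unit 2C $1,761,000; Unit PH1 $219,500; Unit G2 $1,767,650. Sum = $5,813,550.
Difference $5,813,500 − $5,813,550 = −$50 applied to largest allocation (Unit G2): Unit G2 becomes $1,767,600.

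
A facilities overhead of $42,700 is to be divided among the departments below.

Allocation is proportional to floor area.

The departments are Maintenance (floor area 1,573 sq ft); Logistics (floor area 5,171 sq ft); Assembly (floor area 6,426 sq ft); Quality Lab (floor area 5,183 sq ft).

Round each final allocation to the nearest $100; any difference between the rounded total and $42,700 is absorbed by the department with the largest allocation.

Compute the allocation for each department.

Total floor area = 18,353.
Pro-rata amounts: Maintenance 1,573/18,353 × $42,700 = 3,659.73; Logistics 5,171/18,353 × $42,700 = 12,030.82; Assembly 6,426/18,353 × $42,700 = 14,950.70; Quality Lab 5,183/18,353 × $42,700 = 12,058.74.
At nearest $100: Maintenance $3,700; Logistics $12,000; Assembly $15,000; Quality Lab $12,100. Sum = $42,800.
Difference $42,700 − $42,800 = −$100 applied to largest allocation (Assembly): Assembly becomes $14,900.

Maintenance: $3,700 | Logistics: $12,000 | Assembly: $14,900 | Quality Lab: $12,100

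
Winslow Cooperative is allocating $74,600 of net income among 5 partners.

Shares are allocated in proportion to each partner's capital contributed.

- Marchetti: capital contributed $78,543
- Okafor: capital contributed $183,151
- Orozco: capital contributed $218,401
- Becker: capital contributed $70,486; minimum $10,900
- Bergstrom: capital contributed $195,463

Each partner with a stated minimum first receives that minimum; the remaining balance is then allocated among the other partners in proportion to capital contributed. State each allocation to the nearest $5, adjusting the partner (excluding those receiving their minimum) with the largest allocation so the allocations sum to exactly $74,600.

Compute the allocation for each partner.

Marchetti: $7,405; Okafor: $17,270; Orozco: $20,595; Becker: $10,900; Bergstrom: $18,430

Fund the minimums — Becker $10,900. Remaining pool $63,700.
Remaining pool split over remaining capital contributed 675,558: Marchetti 7,406.01 → $7,405; Okafor 17,269.75 → $17,270; Orozco 20,593.56 → $20,595; Bergstrom 18,430.68 → $18,430.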